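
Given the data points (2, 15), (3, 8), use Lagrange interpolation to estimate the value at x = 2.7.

Lagrange interpolation formula:
P(x) = Σ yᵢ × Lᵢ(x)
where Lᵢ(x) = Π_{j≠i} (x - xⱼ)/(xᵢ - xⱼ)

L_0(2.7) = (2.7 - 3)/(2 - 3) = 0.300000
L_1(2.7) = (2.7 - 2)/(3 - 2) = 0.700000

P(2.7) = 15×L_0(2.7) + 8×L_1(2.7)
P(2.7) = 10.100000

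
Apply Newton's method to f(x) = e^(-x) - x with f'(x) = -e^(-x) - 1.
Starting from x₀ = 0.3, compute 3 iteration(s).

f(x) = e^(-x) - x
f'(x) = -e^(-x) - 1
x₀ = 0.3

Newton-Raphson formula: x_{n+1} = x_n - f(x_n)/f'(x_n)

Iteration 1:
  f(0.300000) = 0.440818
  f'(0.300000) = -1.740818
  x_1 = 0.300000 - 0.440818/(-1.740818) = 0.553225
Iteration 2:
  f(0.553225) = 0.021868
  f'(0.553225) = -1.575092
  x_2 = 0.553225 - 0.021868/(-1.575092) = 0.567108
Iteration 3:
  f(0.567108) = 0.000055
  f'(0.567108) = -1.567163
  x_3 = 0.567108 - 0.000055/(-1.567163) = 0.567143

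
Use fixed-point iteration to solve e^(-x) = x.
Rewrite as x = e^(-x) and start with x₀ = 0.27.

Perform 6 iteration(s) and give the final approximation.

Equation: e^(-x) = x
Fixed-point form: x = e^(-x)
x₀ = 0.27

x_1 = g(0.270000) = 0.763379
x_2 = g(0.763379) = 0.466089
x_3 = g(0.466089) = 0.627452
x_4 = g(0.627452) = 0.533951
x_5 = g(0.533951) = 0.586284
x_6 = g(0.586284) = 0.556391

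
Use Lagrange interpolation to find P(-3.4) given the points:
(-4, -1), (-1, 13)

Lagrange interpolation formula:
P(x) = Σ yᵢ × Lᵢ(x)
where Lᵢ(x) = Π_{j≠i} (x - xⱼ)/(xᵢ - xⱼ)

L_0(-3.4) = (-3.4 - (-1))/(-4 - (-1)) = 0.800000
L_1(-3.4) = (-3.4 - (-4))/(-1 - (-4)) = 0.200000

P(-3.4) = (-1)×L_0(-3.4) + 13×L_1(-3.4)
P(-3.4) = 1.800000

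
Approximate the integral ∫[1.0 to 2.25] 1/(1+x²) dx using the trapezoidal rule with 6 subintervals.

f(x) = 1/(1+x²)
a = 1.0, b = 2.25, n = 6
h = (b - a)/n = 0.208333

Trapezoidal rule: (h/2)[f(x₀) + 2f(x₁) + 2f(x₂) + ... + f(xₙ)]

x_0 = 1.0000, f(x_0) = 0.500000, coefficient = 1
x_1 = 1.2083, f(x_1) = 0.406493, coefficient = 2
x_2 = 1.4167, f(x_2) = 0.332564, coefficient = 2
x_3 = 1.6250, f(x_3) = 0.274678, coefficient = 2
x_4 = 1.8333, f(x_4) = 0.229299, coefficient = 2
x_5 = 2.0417, f(x_5) = 0.193483, coefficient = 2
x_6 = 2.2500, f(x_6) = 0.164948, coefficient = 1

I ≈ (0.208333/2) × 3.537982 = 0.368540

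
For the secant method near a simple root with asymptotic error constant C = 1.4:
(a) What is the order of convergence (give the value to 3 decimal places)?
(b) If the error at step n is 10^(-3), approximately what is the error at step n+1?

(a) Secant method has superlinear convergence with order φ = (1+√5)/2 ≈ 1.618.
    This means |e_{n+1}| ≈ C|e_n|^1.618.

(b) With |e_n| = 10^(-3) and C = 1.4:
    |e_{n+1}| ≈ 1.4 × (10^(-3))^1.618 = 1.4 × 10^(-4.85)

(a) ≈ 1.618 (golden ratio); (b) |e_{n+1}| ≈ 1.959e-05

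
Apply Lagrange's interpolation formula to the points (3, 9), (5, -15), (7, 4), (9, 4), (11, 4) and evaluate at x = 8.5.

Lagrange interpolation formula:
P(x) = Σ yᵢ × Lᵢ(x)
where Lᵢ(x) = Π_{j≠i} (x - xⱼ)/(xᵢ - xⱼ)

L_0(8.5) = (8.5 - 5)/(3 - 5) × (8.5 - 7)/(3 - 7) × (8.5 - 9)/(3 - 9) × (8.5 - 11)/(3 - 11) = 0.017090
L_1(8.5) = (8.5 - 3)/(5 - 3) × (8.5 - 7)/(5 - 7) × (8.5 - 9)/(5 - 9) × (8.5 - 11)/(5 - 11) = -0.107422
L_2(8.5) = (8.5 - 3)/(7 - 3) × (8.5 - 5)/(7 - 5) × (8.5 - 9)/(7 - 9) × (8.5 - 11)/(7 - 11) = 0.375977
L_3(8.5) = (8.5 - 3)/(9 - 3) × (8.5 - 5)/(9 - 5) × (8.5 - 7)/(9 - 7) × (8.5 - 11)/(9 - 11) = 0.751953
L_4(8.5) = (8.5 - 3)/(11 - 3) × (8.5 - 5)/(11 - 5) × (8.5 - 7)/(11 - 7) × (8.5 - 9)/(11 - 9) = -0.037598

P(8.5) = 9×L_0(8.5) + (-15)×L_1(8.5) + 4×L_2(8.5) + 4×L_3(8.5) + 4×L_4(8.5)
P(8.5) = 6.126465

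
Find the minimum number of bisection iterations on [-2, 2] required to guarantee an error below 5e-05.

We need (b-a)/2^n ≤ 5e-05
(2 - (-2))/2^n ≤ 5e-05
4/2^n ≤ 5e-05
2^n ≥ 80000
n ≥ log₂(80000) = 16.29
n ≥ 17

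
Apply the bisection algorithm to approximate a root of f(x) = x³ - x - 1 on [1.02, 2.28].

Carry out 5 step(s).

f(x) = x³ - x - 1
Initial interval: [1.02, 2.28]

Iteration 1:
  c_1 = (1.020000 + 2.280000)/2 = 1.650000
  f(c_1) = f(1.650000) = 1.842125
  f(a) × f(c) < 0, new interval: [1.020000, 1.650000]
Iteration 2:
  c_2 = (1.020000 + 1.650000)/2 = 1.335000
  f(c_2) = f(1.335000) = 0.044270
  f(a) × f(c) < 0, new interval: [1.020000, 1.335000]
Iteration 3:
  c_3 = (1.020000 + 1.335000)/2 = 1.177500
  f(c_3) = f(1.177500) = -0.544889
  f(a) × f(c) ≥ 0, new interval: [1.177500, 1.335000]
Iteration 4:
  c_4 = (1.177500 + 1.335000)/2 = 1.256250
  f(c_4) = f(1.256250) = -0.273681
  f(a) × f(c) ≥ 0, new interval: [1.256250, 1.335000]
Iteration 5:
  c_5 = (1.256250 + 1.335000)/2 = 1.295625
  f(c_5) = f(1.295625) = -0.120732
  f(a) × f(c) ≥ 0, new interval: [1.295625, 1.335000]

After 5 iteration(s), the approximation is c_5 = 1.295625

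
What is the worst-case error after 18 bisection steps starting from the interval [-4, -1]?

Bisection error bound: |error| ≤ (b-a)/2^n
|error| ≤ (-1 - (-4))/2^18 = 3/2^18
|error| ≤ 0.0000114441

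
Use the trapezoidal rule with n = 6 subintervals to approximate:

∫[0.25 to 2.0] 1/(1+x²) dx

f(x) = 1/(1+x²)
a = 0.25, b = 2.0, n = 6
h = (b - a)/n = 0.291667

Trapezoidal rule: (h/2)[f(x₀) + 2f(x₁) + 2f(x₂) + ... + f(xₙ)]

x_0 = 0.2500, f(x_0) = 0.941176, coefficient = 1
x_1 = 0.5417, f(x_1) = 0.773154, coefficient = 2
x_2 = 0.8333, f(x_2) = 0.590164, coefficient = 2
x_3 = 1.1250, f(x_3) = 0.441379, coefficient = 2
x_4 = 1.4167, f(x_4) = 0.332564, coefficient = 2
x_5 = 1.7083, f(x_5) = 0.255206, coefficient = 2
x_6 = 2.0000, f(x_6) = 0.200000, coefficient = 1

I ≈ (0.291667/2) × 5.926111 = 0.864224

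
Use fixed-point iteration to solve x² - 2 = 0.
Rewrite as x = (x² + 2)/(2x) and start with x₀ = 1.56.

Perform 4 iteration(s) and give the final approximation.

Equation: x² - 2 = 0
Fixed-point form: x = (x² + 2)/(2x)
x₀ = 1.56

x_1 = g(1.560000) = 1.421026
x_2 = g(1.421026) = 1.414230
x_3 = g(1.414230) = 1.414214
x_4 = g(1.414214) = 1.414214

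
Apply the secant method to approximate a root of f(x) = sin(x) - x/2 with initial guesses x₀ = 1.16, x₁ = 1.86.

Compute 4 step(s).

f(x) = sin(x) - x/2
x₀ = 1.16, x₁ = 1.86

Secant formula: x_{n+1} = x_n - f(x_n)(x_n - x_{n-1})/(f(x_n) - f(x_{n-1}))

Iteration 1:
  f(1.160000) = 0.336803
  f(1.860000) = 0.028471
  x_2 = 1.860000 - 0.028471×(1.860000 - 1.160000)/(0.028471 - 0.336803)
       = 1.924638
Iteration 2:
  f(1.860000) = 0.028471
  f(1.924638) = -0.024270
  x_3 = 1.924638 - (-0.024270)×(1.924638 - 1.860000)/(-0.024270 - 0.028471)
       = 1.894893
Iteration 3:
  f(1.924638) = -0.024270
  f(1.894893) = 0.000492
  x_4 = 1.894893 - 0.000492×(1.894893 - 1.924638)/(0.000492 - (-0.024270))
       = 1.895484
Iteration 4:
  f(1.894893) = 0.000492
  f(1.895484) = 0.000008
  x_5 = 1.895484 - 0.000008×(1.895484 - 1.894893)/(0.000008 - 0.000492)
       = 1.895494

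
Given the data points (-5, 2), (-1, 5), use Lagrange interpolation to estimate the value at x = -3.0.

Lagrange interpolation formula:
P(x) = Σ yᵢ × Lᵢ(x)
where Lᵢ(x) = Π_{j≠i} (x - xⱼ)/(xᵢ - xⱼ)

L_0(-3.0) = (-3.0 - (-1))/(-5 - (-1)) = 0.500000
L_1(-3.0) = (-3.0 - (-5))/(-1 - (-5)) = 0.500000

P(-3.0) = 2×L_0(-3.0) + 5×L_1(-3.0)
P(-3.0) = 3.500000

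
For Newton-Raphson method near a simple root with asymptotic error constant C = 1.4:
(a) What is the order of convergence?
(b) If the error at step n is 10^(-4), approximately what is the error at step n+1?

(a) Newton-Raphson has quadratic (order 2) convergence near simple roots.
    This means |e_{n+1}| ≈ C|e_n|².

(b) With |e_n| = 10^(-4) and C = 1.4:
    |e_{n+1}| ≈ 1.4 × (10^(-4))² = 1.4 × 10^(-8)

(a) 2 (quadratic); (b) |e_{n+1}| ≈ 1.400e-08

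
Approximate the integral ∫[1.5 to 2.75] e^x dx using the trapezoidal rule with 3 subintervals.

f(x) = e^x
a = 1.5, b = 2.75, n = 3
h = (b - a)/n = 0.416667

Trapezoidal rule: (h/2)[f(x₀) + 2f(x₁) + 2f(x₂) + ... + f(xₙ)]

x_0 = 1.5000, f(x_0) = 4.481689, coefficient = 1
x_1 = 1.9167, f(x_1) = 6.798260, coefficient = 2
x_2 = 2.3333, f(x_2) = 10.312259, coefficient = 2
x_3 = 2.7500, f(x_3) = 15.642632, coefficient = 1

I ≈ (0.416667/2) × 54.345358 = 11.321949
Exact value: 11.160943
Error: 0.161007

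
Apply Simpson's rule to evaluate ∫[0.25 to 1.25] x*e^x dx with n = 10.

f(x) = x*e^x
a = 0.25, b = 1.25, n = 10
h = (b - a)/n = 0.100000

Simpson's rule: (h/3)[f(x₀) + 4f(x₁) + 2f(x₂) + ... + f(xₙ)]

x_0 = 0.2500, f(x_0) = 0.321006, coefficient = 1
x_1 = 0.3500, f(x_1) = 0.496674, coefficient = 4
x_2 = 0.4500, f(x_2) = 0.705740, coefficient = 2
x_3 = 0.5500, f(x_3) = 0.953289, coefficient = 4
x_4 = 0.6500, f(x_4) = 1.245102, coefficient = 2
x_5 = 0.7500, f(x_5) = 1.587750, coefficient = 4
x_6 = 0.8500, f(x_6) = 1.988700, coefficient = 2
x_7 = 0.9500, f(x_7) = 2.456424, coefficient = 4
x_8 = 1.0500, f(x_8) = 3.000534, coefficient = 2
x_9 = 1.1500, f(x_9) = 3.631922, coefficient = 4
x_10 = 1.2500, f(x_10) = 4.362929, coefficient = 1

I ≈ (0.100000/3) × 55.068321 = 1.835611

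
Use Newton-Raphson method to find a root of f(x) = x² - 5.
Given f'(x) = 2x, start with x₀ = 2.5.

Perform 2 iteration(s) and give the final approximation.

f(x) = x² - 5
f'(x) = 2x
x₀ = 2.5

Newton-Raphson formula: x_{n+1} = x_n - f(x_n)/f'(x_n)

Iteration 1:
  f(2.500000) = 1.250000
  f'(2.500000) = 5.000000
  x_1 = 2.500000 - 1.250000/5.000000 = 2.250000
Iteration 2:
  f(2.250000) = 0.062500
  f'(2.250000) = 4.500000
  x_2 = 2.250000 - 0.062500/4.500000 = 2.236111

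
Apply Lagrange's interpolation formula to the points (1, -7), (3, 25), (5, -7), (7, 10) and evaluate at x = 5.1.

Lagrange interpolation formula:
P(x) = Σ yᵢ × Lᵢ(x)
where Lᵢ(x) = Π_{j≠i} (x - xⱼ)/(xᵢ - xⱼ)

L_0(5.1) = (5.1 - 3)/(1 - 3) × (5.1 - 5)/(1 - 5) × (5.1 - 7)/(1 - 7) = 0.008312
L_1(5.1) = (5.1 - 1)/(3 - 1) × (5.1 - 5)/(3 - 5) × (5.1 - 7)/(3 - 7) = -0.048687
L_2(5.1) = (5.1 - 1)/(5 - 1) × (5.1 - 3)/(5 - 3) × (5.1 - 7)/(5 - 7) = 1.022437
L_3(5.1) = (5.1 - 1)/(7 - 1) × (5.1 - 3)/(7 - 3) × (5.1 - 5)/(7 - 5) = 0.017937

P(5.1) = (-7)×L_0(5.1) + 25×L_1(5.1) + (-7)×L_2(5.1) + 10×L_3(5.1)
P(5.1) = -8.253062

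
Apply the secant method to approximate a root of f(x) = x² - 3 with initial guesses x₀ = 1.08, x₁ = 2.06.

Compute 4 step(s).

f(x) = x² - 3
x₀ = 1.08, x₁ = 2.06

Secant formula: x_{n+1} = x_n - f(x_n)(x_n - x_{n-1})/(f(x_n) - f(x_{n-1}))

Iteration 1:
  f(1.080000) = -1.833600
  f(2.060000) = 1.243600
  x_2 = 2.060000 - 1.243600×(2.060000 - 1.080000)/(1.243600 - (-1.833600))
       = 1.663949
Iteration 2:
  f(2.060000) = 1.243600
  f(1.663949) = -0.231274
  x_3 = 1.663949 - (-0.231274)×(1.663949 - 2.060000)/(-0.231274 - 1.243600)
       = 1.726053
Iteration 3:
  f(1.663949) = -0.231274
  f(1.726053) = -0.020740
  x_4 = 1.726053 - (-0.020740)×(1.726053 - 1.663949)/(-0.020740 - (-0.231274))
       = 1.732171
Iteration 4:
  f(1.726053) = -0.020740
  f(1.732171) = 0.000417
  x_5 = 1.732171 - 0.000417×(1.732171 - 1.726053)/(0.000417 - (-0.020740))
       = 1.732051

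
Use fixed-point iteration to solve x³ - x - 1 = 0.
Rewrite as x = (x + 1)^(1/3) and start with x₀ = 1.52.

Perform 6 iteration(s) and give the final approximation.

Equation: x³ - x - 1 = 0
Fixed-point form: x = (x + 1)^(1/3)
x₀ = 1.52

x_1 = g(1.520000) = 1.360818
x_2 = g(1.360818) = 1.331540
x_3 = g(1.331540) = 1.326013
x_4 = g(1.326013) = 1.324964
x_5 = g(1.324964) = 1.324765
x_6 = g(1.324765) = 1.324727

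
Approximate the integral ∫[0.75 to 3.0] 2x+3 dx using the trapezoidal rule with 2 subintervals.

f(x) = 2x+3
a = 0.75, b = 3.0, n = 2
h = (b - a)/n = 1.125000

Trapezoidal rule: (h/2)[f(x₀) + 2f(x₁) + 2f(x₂) + ... + f(xₙ)]

x_0 = 0.7500, f(x_0) = 4.500000, coefficient = 1
x_1 = 1.8750, f(x_1) = 6.750000, coefficient = 2
x_2 = 3.0000, f(x_2) = 9.000000, coefficient = 1

I ≈ (1.125000/2) × 27.000000 = 15.187500
Exact value: 15.187500
Error: 0.000000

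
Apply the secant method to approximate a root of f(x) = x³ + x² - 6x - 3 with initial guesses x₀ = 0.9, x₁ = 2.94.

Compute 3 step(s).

f(x) = x³ + x² - 6x - 3
x₀ = 0.9, x₁ = 2.94

Secant formula: x_{n+1} = x_n - f(x_n)(x_n - x_{n-1})/(f(x_n) - f(x_{n-1}))

Iteration 1:
  f(0.900000) = -6.861000
  f(2.940000) = 13.415784
  x_2 = 2.940000 - 13.415784×(2.940000 - 0.900000)/(13.415784 - (-6.861000))
       = 1.590269
Iteration 2:
  f(2.940000) = 13.415784
  f(1.590269) = -5.990938
  x_3 = 1.590269 - (-5.990938)×(1.590269 - 2.940000)/(-5.990938 - 13.415784)
       = 2.006937
Iteration 3:
  f(1.590269) = -5.990938
  f(2.006937) = -2.930294
  x_4 = 2.006937 - (-2.930294)×(2.006937 - 1.590269)/(-2.930294 - (-5.990938))
       = 2.405859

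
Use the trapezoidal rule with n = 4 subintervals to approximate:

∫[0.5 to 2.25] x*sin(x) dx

f(x) = x*sin(x)
a = 0.5, b = 2.25, n = 4
h = (b - a)/n = 0.437500

Trapezoidal rule: (h/2)[f(x₀) + 2f(x₁) + 2f(x₂) + ... + f(xₙ)]

x_0 = 0.5000, f(x_0) = 0.239713, coefficient = 1
x_1 = 0.9375, f(x_1) = 0.755701, coefficient = 2
x_2 = 1.3750, f(x_2) = 1.348728, coefficient = 2
x_3 = 1.8125, f(x_3) = 1.759814, coefficient = 2
x_4 = 2.2500, f(x_4) = 1.750665, coefficient = 1

I ≈ (0.437500/2) × 9.718862 = 2.126001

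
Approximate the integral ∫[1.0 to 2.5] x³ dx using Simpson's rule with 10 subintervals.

f(x) = x³
a = 1.0, b = 2.5, n = 10
h = (b - a)/n = 0.150000

Simpson's rule: (h/3)[f(x₀) + 4f(x₁) + 2f(x₂) + ... + f(xₙ)]

x_0 = 1.0000, f(x_0) = 1.000000, coefficient = 1
x_1 = 1.1500, f(x_1) = 1.520875, coefficient = 4
x_2 = 1.3000, f(x_2) = 2.197000, coefficient = 2
x_3 = 1.4500, f(x_3) = 3.048625, coefficient = 4
x_4 = 1.6000, f(x_4) = 4.096000, coefficient = 2
x_5 = 1.7500, f(x_5) = 5.359375, coefficient = 4
x_6 = 1.9000, f(x_6) = 6.859000, coefficient = 2
x_7 = 2.0500, f(x_7) = 8.615125, coefficient = 4
x_8 = 2.2000, f(x_8) = 10.648000, coefficient = 2
x_9 = 2.3500, f(x_9) = 12.977875, coefficient = 4
x_10 = 2.5000, f(x_10) = 15.625000, coefficient = 1

I ≈ (0.150000/3) × 190.312500 = 9.515625
Exact value: 9.515625
Error: 0.000000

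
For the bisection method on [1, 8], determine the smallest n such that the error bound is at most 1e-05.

We need (b-a)/2^n ≤ 1e-05
(8 - 1)/2^n ≤ 1e-05
7/2^n ≤ 1e-05
2^n ≥ 700000
n ≥ log₂(700000) = 19.42
n ≥ 20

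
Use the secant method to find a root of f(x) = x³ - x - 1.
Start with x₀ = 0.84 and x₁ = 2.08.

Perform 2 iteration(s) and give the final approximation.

f(x) = x³ - x - 1
x₀ = 0.84, x₁ = 2.08

Secant formula: x_{n+1} = x_n - f(x_n)(x_n - x_{n-1})/(f(x_n) - f(x_{n-1}))

Iteration 1:
  f(0.840000) = -1.247296
  f(2.080000) = 5.918912
  x_2 = 2.080000 - 5.918912×(2.080000 - 0.840000)/(5.918912 - (-1.247296))
       = 1.055825
Iteration 2:
  f(2.080000) = 5.918912
  f(1.055825) = -0.878827
  x_3 = 1.055825 - (-0.878827)×(1.055825 - 2.080000)/(-0.878827 - 5.918912)
       = 1.188233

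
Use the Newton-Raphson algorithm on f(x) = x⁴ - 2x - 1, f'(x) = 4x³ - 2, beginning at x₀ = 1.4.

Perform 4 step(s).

f(x) = x⁴ - 2x - 1
f'(x) = 4x³ - 2
x₀ = 1.4

Newton-Raphson formula: x_{n+1} = x_n - f(x_n)/f'(x_n)

Iteration 1:
  f(1.400000) = 0.041600
  f'(1.400000) = 8.976000
  x_1 = 1.400000 - 0.041600/8.976000 = 1.395365
Iteration 2:
  f(1.395365) = 0.000252
  f'(1.395365) = 8.867355
  x_2 = 1.395365 - 0.000252/8.867355 = 1.395337
Iteration 3:
  f(1.395337) = 0.000000
  f'(1.395337) = 8.866691
  x_3 = 1.395337 - 0.000000/8.866691 = 1.395337
Iteration 4:
  f(1.395337) = 0.000000
  f'(1.395337) = 8.866691
  x_4 = 1.395337 - 0.000000/8.866691 = 1.395337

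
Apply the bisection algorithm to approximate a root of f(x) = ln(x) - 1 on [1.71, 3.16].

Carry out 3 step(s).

f(x) = ln(x) - 1
Initial interval: [1.71, 3.16]

Iteration 1:
  c_1 = (1.710000 + 3.160000)/2 = 2.435000
  f(c_1) = f(2.435000) = -0.110053
  f(a) × f(c) ≥ 0, new interval: [2.435000, 3.160000]
Iteration 2:
  c_2 = (2.435000 + 3.160000)/2 = 2.797500
  f(c_2) = f(2.797500) = 0.028726
  f(a) × f(c) < 0, new interval: [2.435000, 2.797500]
Iteration 3:
  c_3 = (2.435000 + 2.797500)/2 = 2.616250
  f(c_3) = f(2.616250) = -0.038258
  f(a) × f(c) ≥ 0, new interval: [2.616250, 2.797500]

After 3 iteration(s), the approximation is c_3 = 2.616250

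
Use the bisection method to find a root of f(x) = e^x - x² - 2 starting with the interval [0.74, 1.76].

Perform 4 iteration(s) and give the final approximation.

f(x) = e^x - x² - 2
Initial interval: [0.74, 1.76]

Iteration 1:
  c_1 = (0.740000 + 1.760000)/2 = 1.250000
  f(c_1) = f(1.250000) = -0.072157
  f(a) × f(c) ≥ 0, new interval: [1.250000, 1.760000]
Iteration 2:
  c_2 = (1.250000 + 1.760000)/2 = 1.505000
  f(c_2) = f(1.505000) = 0.239129
  f(a) × f(c) < 0, new interval: [1.250000, 1.505000]
Iteration 3:
  c_3 = (1.250000 + 1.505000)/2 = 1.377500
  f(c_3) = f(1.377500) = 0.067471
  f(a) × f(c) < 0, new interval: [1.250000, 1.377500]
Iteration 4:
  c_4 = (1.250000 + 1.377500)/2 = 1.313750
  f(c_4) = f(1.313750) = -0.005841
  f(a) × f(c) ≥ 0, new interval: [1.313750, 1.377500]

After 4 iteration(s), the approximation is c_4 = 1.313750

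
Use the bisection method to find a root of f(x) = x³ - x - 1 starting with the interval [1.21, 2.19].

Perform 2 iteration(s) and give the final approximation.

f(x) = x³ - x - 1
Initial interval: [1.21, 2.19]

Iteration 1:
  c_1 = (1.210000 + 2.190000)/2 = 1.700000
  f(c_1) = f(1.700000) = 2.213000
  f(a) × f(c) < 0, new interval: [1.210000, 1.700000]
Iteration 2:
  c_2 = (1.210000 + 1.700000)/2 = 1.455000
  f(c_2) = f(1.455000) = 0.625271
  f(a) × f(c) < 0, new interval: [1.210000, 1.455000]

After 2 iteration(s), the approximation is c_2 = 1.455000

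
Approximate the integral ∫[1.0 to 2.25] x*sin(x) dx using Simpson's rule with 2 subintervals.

f(x) = x*sin(x)
a = 1.0, b = 2.25, n = 2
h = (b - a)/n = 0.625000

Simpson's rule: (h/3)[f(x₀) + 4f(x₁) + 2f(x₂) + ... + f(xₙ)]

x_0 = 1.0000, f(x_0) = 0.841471, coefficient = 1
x_1 = 1.6250, f(x_1) = 1.622613, coefficient = 4
x_2 = 2.2500, f(x_2) = 1.750665, coefficient = 1

I ≈ (0.625000/3) × 9.082589 = 1.892206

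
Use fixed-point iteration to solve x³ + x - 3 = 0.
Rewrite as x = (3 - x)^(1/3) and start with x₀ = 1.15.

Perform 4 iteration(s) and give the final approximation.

Equation: x³ + x - 3 = 0
Fixed-point form: x = (3 - x)^(1/3)
x₀ = 1.15

x_1 = g(1.150000) = 1.227601
x_2 = g(1.227601) = 1.210191
x_3 = g(1.210191) = 1.214140
x_4 = g(1.214140) = 1.213247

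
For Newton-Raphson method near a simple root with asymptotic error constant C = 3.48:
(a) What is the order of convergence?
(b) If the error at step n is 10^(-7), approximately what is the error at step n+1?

(a) Newton-Raphson has quadratic (order 2) convergence near simple roots.
    This means |e_{n+1}| ≈ C|e_n|².

(b) With |e_n| = 10^(-7) and C = 3.48:
    |e_{n+1}| ≈ 3.48 × (10^(-7))² = 3.48 × 10^(-14)

(a) 2 (quadratic); (b) |e_{n+1}| ≈ 3.480e-14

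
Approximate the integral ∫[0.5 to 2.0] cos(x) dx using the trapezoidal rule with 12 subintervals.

f(x) = cos(x)
a = 0.5, b = 2.0, n = 12
h = (b - a)/n = 0.125000

Trapezoidal rule: (h/2)[f(x₀) + 2f(x₁) + 2f(x₂) + ... + f(xₙ)]

x_0 = 0.5000, f(x_0) = 0.877583, coefficient = 1
x_1 = 0.6250, f(x_1) = 0.810963, coefficient = 2
x_2 = 0.7500, f(x_2) = 0.731689, coefficient = 2
x_3 = 0.8750, f(x_3) = 0.640997, coefficient = 2
x_4 = 1.0000, f(x_4) = 0.540302, coefficient = 2
x_5 = 1.1250, f(x_5) = 0.431177, coefficient = 2
x_6 = 1.2500, f(x_6) = 0.315322, coefficient = 2
x_7 = 1.3750, f(x_7) = 0.194548, coefficient = 2
x_8 = 1.5000, f(x_8) = 0.070737, coefficient = 2
x_9 = 1.6250, f(x_9) = -0.054177, coefficient = 2
x_10 = 1.7500, f(x_10) = -0.178246, coefficient = 2
x_11 = 1.8750, f(x_11) = -0.299534, coefficient = 2
x_12 = 2.0000, f(x_12) = -0.416147, coefficient = 1

I ≈ (0.125000/2) × 6.868992 = 0.429312
Exact value: 0.429872
Error: 0.000560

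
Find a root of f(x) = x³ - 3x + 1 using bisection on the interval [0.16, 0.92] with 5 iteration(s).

f(x) = x³ - 3x + 1
Initial interval: [0.16, 0.92]

Iteration 1:
  c_1 = (0.160000 + 0.920000)/2 = 0.540000
  f(c_1) = f(0.540000) = -0.462536
  f(a) × f(c) < 0, new interval: [0.160000, 0.540000]
Iteration 2:
  c_2 = (0.160000 + 0.540000)/2 = 0.350000
  f(c_2) = f(0.350000) = -0.007125
  f(a) × f(c) < 0, new interval: [0.160000, 0.350000]
Iteration 3:
  c_3 = (0.160000 + 0.350000)/2 = 0.255000
  f(c_3) = f(0.255000) = 0.251581
  f(a) × f(c) ≥ 0, new interval: [0.255000, 0.350000]
Iteration 4:
  c_4 = (0.255000 + 0.350000)/2 = 0.302500
  f(c_4) = f(0.302500) = 0.120181
  f(a) × f(c) ≥ 0, new interval: [0.302500, 0.350000]
Iteration 5:
  c_5 = (0.302500 + 0.350000)/2 = 0.326250
  f(c_5) = f(0.326250) = 0.055976
  f(a) × f(c) ≥ 0, new interval: [0.326250, 0.350000]

After 5 iteration(s), the approximation is c_5 = 0.326250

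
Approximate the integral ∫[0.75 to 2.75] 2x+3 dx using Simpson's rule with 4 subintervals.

f(x) = 2x+3
a = 0.75, b = 2.75, n = 4
h = (b - a)/n = 0.500000

Simpson's rule: (h/3)[f(x₀) + 4f(x₁) + 2f(x₂) + ... + f(xₙ)]

x_0 = 0.7500, f(x_0) = 4.500000, coefficient = 1
x_1 = 1.2500, f(x_1) = 5.500000, coefficient = 4
x_2 = 1.7500, f(x_2) = 6.500000, coefficient = 2
x_3 = 2.2500, f(x_3) = 7.500000, coefficient = 4
x_4 = 2.7500, f(x_4) = 8.500000, coefficient = 1

I ≈ (0.500000/3) × 78.000000 = 13.000000
Exact value: 13.000000
Error: 0.000000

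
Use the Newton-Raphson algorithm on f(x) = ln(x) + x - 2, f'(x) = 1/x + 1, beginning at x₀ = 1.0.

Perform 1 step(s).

f(x) = ln(x) + x - 2
f'(x) = 1/x + 1
x₀ = 1.0

Newton-Raphson formula: x_{n+1} = x_n - f(x_n)/f'(x_n)

Iteration 1:
  f(1.000000) = -1.000000
  f'(1.000000) = 2.000000
  x_1 = 1.000000 - (-1.000000)/2.000000 = 1.500000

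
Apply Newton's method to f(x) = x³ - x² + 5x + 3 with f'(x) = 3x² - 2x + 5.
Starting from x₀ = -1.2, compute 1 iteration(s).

f(x) = x³ - x² + 5x + 3
f'(x) = 3x² - 2x + 5
x₀ = -1.2

Newton-Raphson formula: x_{n+1} = x_n - f(x_n)/f'(x_n)

Iteration 1:
  f(-1.200000) = -6.168000
  f'(-1.200000) = 11.720000
  x_1 = -1.200000 - (-6.168000)/11.720000 = -0.673720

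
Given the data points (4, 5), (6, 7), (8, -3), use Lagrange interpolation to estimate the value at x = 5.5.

Lagrange interpolation formula:
P(x) = Σ yᵢ × Lᵢ(x)
where Lᵢ(x) = Π_{j≠i} (x - xⱼ)/(xᵢ - xⱼ)

L_0(5.5) = (5.5 - 6)/(4 - 6) × (5.5 - 8)/(4 - 8) = 0.156250
L_1(5.5) = (5.5 - 4)/(6 - 4) × (5.5 - 8)/(6 - 8) = 0.937500
L_2(5.5) = (5.5 - 4)/(8 - 4) × (5.5 - 6)/(8 - 6) = -0.093750

P(5.5) = 5×L_0(5.5) + 7×L_1(5.5) + (-3)×L_2(5.5)
P(5.5) = 7.625000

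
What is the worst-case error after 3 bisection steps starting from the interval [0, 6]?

Bisection error bound: |error| ≤ (b-a)/2^n
|error| ≤ (6 - 0)/2^3 = 6/2^3
|error| ≤ 0.7500000000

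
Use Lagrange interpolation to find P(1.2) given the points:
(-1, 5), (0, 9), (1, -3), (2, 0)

Lagrange interpolation formula:
P(x) = Σ yᵢ × Lᵢ(x)
where Lᵢ(x) = Π_{j≠i} (x - xⱼ)/(xᵢ - xⱼ)

L_0(1.2) = (1.2 - 0)/(-1 - 0) × (1.2 - 1)/(-1 - 1) × (1.2 - 2)/(-1 - 2) = 0.032000
L_1(1.2) = (1.2 - (-1))/(0 - (-1)) × (1.2 - 1)/(0 - 1) × (1.2 - 2)/(0 - 2) = -0.176000
L_2(1.2) = (1.2 - (-1))/(1 - (-1)) × (1.2 - 0)/(1 - 0) × (1.2 - 2)/(1 - 2) = 1.056000
L_3(1.2) = (1.2 - (-1))/(2 - (-1)) × (1.2 - 0)/(2 - 0) × (1.2 - 1)/(2 - 1) = 0.088000

P(1.2) = 5×L_0(1.2) + 9×L_1(1.2) + (-3)×L_2(1.2) + 0×L_3(1.2)
P(1.2) = -4.592000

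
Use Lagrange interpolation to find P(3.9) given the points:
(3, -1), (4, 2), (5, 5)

Lagrange interpolation formula:
P(x) = Σ yᵢ × Lᵢ(x)
where Lᵢ(x) = Π_{j≠i} (x - xⱼ)/(xᵢ - xⱼ)

L_0(3.9) = (3.9 - 4)/(3 - 4) × (3.9 - 5)/(3 - 5) = 0.055000
L_1(3.9) = (3.9 - 3)/(4 - 3) × (3.9 - 5)/(4 - 5) = 0.990000
L_2(3.9) = (3.9 - 3)/(5 - 3) × (3.9 - 4)/(5 - 4) = -0.045000

P(3.9) = (-1)×L_0(3.9) + 2×L_1(3.9) + 5×L_2(3.9)
P(3.9) = 1.700000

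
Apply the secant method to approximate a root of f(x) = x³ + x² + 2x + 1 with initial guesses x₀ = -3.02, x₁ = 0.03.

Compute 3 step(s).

f(x) = x³ + x² + 2x + 1
x₀ = -3.02, x₁ = 0.03

Secant formula: x_{n+1} = x_n - f(x_n)(x_n - x_{n-1})/(f(x_n) - f(x_{n-1}))

Iteration 1:
  f(-3.020000) = -23.463208
  f(0.030000) = 1.060927
  x_2 = 0.030000 - 1.060927×(0.030000 - (-3.020000))/(1.060927 - (-23.463208))
       = -0.101945
Iteration 2:
  f(0.030000) = 1.060927
  f(-0.101945) = 0.805444
  x_3 = -0.101945 - 0.805444×(-0.101945 - 0.030000)/(0.805444 - 1.060927)
       = -0.517917
Iteration 3:
  f(-0.101945) = 0.805444
  f(-0.517917) = 0.093478
  x_4 = -0.517917 - 0.093478×(-0.517917 - (-0.101945))/(0.093478 - 0.805444)
       = -0.572533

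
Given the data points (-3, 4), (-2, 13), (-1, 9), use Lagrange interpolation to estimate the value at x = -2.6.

Lagrange interpolation formula:
P(x) = Σ yᵢ × Lᵢ(x)
where Lᵢ(x) = Π_{j≠i} (x - xⱼ)/(xᵢ - xⱼ)

L_0(-2.6) = (-2.6 - (-2))/(-3 - (-2)) × (-2.6 - (-1))/(-3 - (-1)) = 0.480000
L_1(-2.6) = (-2.6 - (-3))/(-2 - (-3)) × (-2.6 - (-1))/(-2 - (-1)) = 0.640000
L_2(-2.6) = (-2.6 - (-3))/(-1 - (-3)) × (-2.6 - (-2))/(-1 - (-2)) = -0.120000

P(-2.6) = 4×L_0(-2.6) + 13×L_1(-2.6) + 9×L_2(-2.6)
P(-2.6) = 9.160000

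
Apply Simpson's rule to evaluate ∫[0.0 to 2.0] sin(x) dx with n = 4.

f(x) = sin(x)
a = 0.0, b = 2.0, n = 4
h = (b - a)/n = 0.500000

Simpson's rule: (h/3)[f(x₀) + 4f(x₁) + 2f(x₂) + ... + f(xₙ)]

x_0 = 0.0000, f(x_0) = 0.000000, coefficient = 1
x_1 = 0.5000, f(x_1) = 0.479426, coefficient = 4
x_2 = 1.0000, f(x_2) = 0.841471, coefficient = 2
x_3 = 1.5000, f(x_3) = 0.997495, coefficient = 4
x_4 = 2.0000, f(x_4) = 0.909297, coefficient = 1

I ≈ (0.500000/3) × 8.499921 = 1.416654
Exact value: 1.416147
Error: 0.000507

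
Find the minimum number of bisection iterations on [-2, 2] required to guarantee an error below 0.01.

We need (b-a)/2^n ≤ 0.01
(2 - (-2))/2^n ≤ 0.01
4/2^n ≤ 0.01
2^n ≥ 400
n ≥ log₂(400) = 8.64
n ≥ 9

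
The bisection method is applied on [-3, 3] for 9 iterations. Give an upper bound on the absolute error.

Bisection error bound: |error| ≤ (b-a)/2^n
|error| ≤ (3 - (-3))/2^9 = 6/2^9
|error| ≤ 0.0117187500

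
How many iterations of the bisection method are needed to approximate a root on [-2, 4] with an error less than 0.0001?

We need (b-a)/2^n ≤ 0.0001
(4 - (-2))/2^n ≤ 0.0001
6/2^n ≤ 0.0001
2^n ≥ 60000
n ≥ log₂(60000) = 15.87
n ≥ 16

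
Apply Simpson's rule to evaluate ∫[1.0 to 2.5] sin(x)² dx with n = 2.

f(x) = sin(x)²
a = 1.0, b = 2.5, n = 2
h = (b - a)/n = 0.750000

Simpson's rule: (h/3)[f(x₀) + 4f(x₁) + 2f(x₂) + ... + f(xₙ)]

x_0 = 1.0000, f(x_0) = 0.708073, coefficient = 1
x_1 = 1.7500, f(x_1) = 0.968228, coefficient = 4
x_2 = 2.5000, f(x_2) = 0.358169, coefficient = 1

I ≈ (0.750000/3) × 4.939156 = 1.234789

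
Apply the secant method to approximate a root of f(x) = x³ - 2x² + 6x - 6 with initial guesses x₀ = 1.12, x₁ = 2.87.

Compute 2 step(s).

f(x) = x³ - 2x² + 6x - 6
x₀ = 1.12, x₁ = 2.87

Secant formula: x_{n+1} = x_n - f(x_n)(x_n - x_{n-1})/(f(x_n) - f(x_{n-1}))

Iteration 1:
  f(1.120000) = -0.383872
  f(2.870000) = 18.386103
  x_2 = 2.870000 - 18.386103×(2.870000 - 1.120000)/(18.386103 - (-0.383872))
       = 1.155790
Iteration 2:
  f(2.870000) = 18.386103
  f(1.155790) = -0.192999
  x_3 = 1.155790 - (-0.192999)×(1.155790 - 2.870000)/(-0.192999 - 18.386103)
       = 1.173597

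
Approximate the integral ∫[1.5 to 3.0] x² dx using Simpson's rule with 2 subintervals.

f(x) = x²
a = 1.5, b = 3.0, n = 2
h = (b - a)/n = 0.750000

Simpson's rule: (h/3)[f(x₀) + 4f(x₁) + 2f(x₂) + ... + f(xₙ)]

x_0 = 1.5000, f(x_0) = 2.250000, coefficient = 1
x_1 = 2.2500, f(x_1) = 5.062500, coefficient = 4
x_2 = 3.0000, f(x_2) = 9.000000, coefficient = 1

I ≈ (0.750000/3) × 31.500000 = 7.875000
Exact value: 7.875000
Error: 0.000000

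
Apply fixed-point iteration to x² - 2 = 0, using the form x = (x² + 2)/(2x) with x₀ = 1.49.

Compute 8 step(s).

Equation: x² - 2 = 0
Fixed-point form: x = (x² + 2)/(2x)
x₀ = 1.49

x_1 = g(1.490000) = 1.416141
x_2 = g(1.416141) = 1.414215
x_3 = g(1.414215) = 1.414214
x_4 = g(1.414214) = 1.414214
x_5 = g(1.414214) = 1.414214
x_6 = g(1.414214) = 1.414214
x_7 = g(1.414214) = 1.414214
x_8 = g(1.414214) = 1.414214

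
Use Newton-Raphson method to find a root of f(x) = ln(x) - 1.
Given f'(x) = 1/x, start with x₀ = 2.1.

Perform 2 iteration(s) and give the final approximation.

f(x) = ln(x) - 1
f'(x) = 1/x
x₀ = 2.1

Newton-Raphson formula: x_{n+1} = x_n - f(x_n)/f'(x_n)

Iteration 1:
  f(2.100000) = -0.258063
  f'(2.100000) = 0.476190
  x_1 = 2.100000 - (-0.258063)/0.476190 = 2.641932
Iteration 2:
  f(2.641932) = -0.028490
  f'(2.641932) = 0.378511
  x_2 = 2.641932 - (-0.028490)/0.378511 = 2.717199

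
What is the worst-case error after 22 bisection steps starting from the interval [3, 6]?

Bisection error bound: |error| ≤ (b-a)/2^n
|error| ≤ (6 - 3)/2^22 = 3/2^22
|error| ≤ 0.0000007153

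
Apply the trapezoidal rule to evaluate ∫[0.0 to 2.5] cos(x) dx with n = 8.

f(x) = cos(x)
a = 0.0, b = 2.5, n = 8
h = (b - a)/n = 0.312500

Trapezoidal rule: (h/2)[f(x₀) + 2f(x₁) + 2f(x₂) + ... + f(xₙ)]

x_0 = 0.0000, f(x_0) = 1.000000, coefficient = 1
x_1 = 0.3125, f(x_1) = 0.951568, coefficient = 2
x_2 = 0.6250, f(x_2) = 0.810963, coefficient = 2
x_3 = 0.9375, f(x_3) = 0.591805, coefficient = 2
x_4 = 1.2500, f(x_4) = 0.315322, coefficient = 2
x_5 = 1.5625, f(x_5) = 0.008296, coefficient = 2
x_6 = 1.8750, f(x_6) = -0.299534, coefficient = 2
x_7 = 2.1875, f(x_7) = -0.578349, coefficient = 2
x_8 = 2.5000, f(x_8) = -0.801144, coefficient = 1

I ≈ (0.312500/2) × 3.799000 = 0.593594
Exact value: 0.598472
Error: 0.004878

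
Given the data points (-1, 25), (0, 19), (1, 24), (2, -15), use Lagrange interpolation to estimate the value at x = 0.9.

Lagrange interpolation formula:
P(x) = Σ yᵢ × Lᵢ(x)
where Lᵢ(x) = Π_{j≠i} (x - xⱼ)/(xᵢ - xⱼ)

L_0(0.9) = (0.9 - 0)/(-1 - 0) × (0.9 - 1)/(-1 - 1) × (0.9 - 2)/(-1 - 2) = -0.016500
L_1(0.9) = (0.9 - (-1))/(0 - (-1)) × (0.9 - 1)/(0 - 1) × (0.9 - 2)/(0 - 2) = 0.104500
L_2(0.9) = (0.9 - (-1))/(1 - (-1)) × (0.9 - 0)/(1 - 0) × (0.9 - 2)/(1 - 2) = 0.940500
L_3(0.9) = (0.9 - (-1))/(2 - (-1)) × (0.9 - 0)/(2 - 0) × (0.9 - 1)/(2 - 1) = -0.028500

P(0.9) = 25×L_0(0.9) + 19×L_1(0.9) + 24×L_2(0.9) + (-15)×L_3(0.9)
P(0.9) = 24.572500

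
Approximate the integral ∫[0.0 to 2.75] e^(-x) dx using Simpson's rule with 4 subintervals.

f(x) = e^(-x)
a = 0.0, b = 2.75, n = 4
h = (b - a)/n = 0.687500

Simpson's rule: (h/3)[f(x₀) + 4f(x₁) + 2f(x₂) + ... + f(xₙ)]

x_0 = 0.0000, f(x_0) = 1.000000, coefficient = 1
x_1 = 0.6875, f(x_1) = 0.502832, coefficient = 4
x_2 = 1.3750, f(x_2) = 0.252840, coefficient = 2
x_3 = 2.0625, f(x_3) = 0.127136, coefficient = 4
x_4 = 2.7500, f(x_4) = 0.063928, coefficient = 1

I ≈ (0.687500/3) × 4.089476 = 0.937172
Exact value: 0.936072
Error: 0.001100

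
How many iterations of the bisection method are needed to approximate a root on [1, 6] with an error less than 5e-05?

We need (b-a)/2^n ≤ 5e-05
(6 - 1)/2^n ≤ 5e-05
5/2^n ≤ 5e-05
2^n ≥ 100000
n ≥ log₂(100000) = 16.61
n ≥ 17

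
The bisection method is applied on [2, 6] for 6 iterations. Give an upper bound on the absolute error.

Bisection error bound: |error| ≤ (b-a)/2^n
|error| ≤ (6 - 2)/2^6 = 4/2^6
|error| ≤ 0.0625000000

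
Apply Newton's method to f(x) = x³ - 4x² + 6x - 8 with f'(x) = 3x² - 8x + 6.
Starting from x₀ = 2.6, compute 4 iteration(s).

f(x) = x³ - 4x² + 6x - 8
f'(x) = 3x² - 8x + 6
x₀ = 2.6

Newton-Raphson formula: x_{n+1} = x_n - f(x_n)/f'(x_n)

Iteration 1:
  f(2.600000) = -1.864000
  f'(2.600000) = 5.480000
  x_1 = 2.600000 - (-1.864000)/5.480000 = 2.940146
Iteration 2:
  f(2.940146) = 0.479012
  f'(2.940146) = 8.412207
  x_2 = 2.940146 - 0.479012/8.412207 = 2.883204
Iteration 3:
  f(2.883204) = 0.015445
  f'(2.883204) = 7.872959
  x_3 = 2.883204 - 0.015445/7.872959 = 2.881242
Iteration 4:
  f(2.881242) = 0.000018
  f'(2.881242) = 7.854727
  x_4 = 2.881242 - 0.000018/7.854727 = 2.881239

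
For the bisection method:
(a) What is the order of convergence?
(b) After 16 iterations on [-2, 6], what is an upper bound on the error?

(a) Bisection has linear (order 1) convergence; the error is halved each step.

(b) Error bound = (b-a)/2^n = (6 - (-2))/2^{16}
    = 8/2^{16}

(a) 1 (linear); (b) error ≤ 1.22e-04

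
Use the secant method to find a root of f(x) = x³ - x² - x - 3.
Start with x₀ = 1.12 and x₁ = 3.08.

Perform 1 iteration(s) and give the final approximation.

f(x) = x³ - x² - x - 3
x₀ = 1.12, x₁ = 3.08

Secant formula: x_{n+1} = x_n - f(x_n)(x_n - x_{n-1})/(f(x_n) - f(x_{n-1}))

Iteration 1:
  f(1.120000) = -3.969472
  f(3.080000) = 13.651712
  x_2 = 3.080000 - 13.651712×(3.080000 - 1.120000)/(13.651712 - (-3.969472))
       = 1.561523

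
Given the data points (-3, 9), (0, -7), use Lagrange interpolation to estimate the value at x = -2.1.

Lagrange interpolation formula:
P(x) = Σ yᵢ × Lᵢ(x)
where Lᵢ(x) = Π_{j≠i} (x - xⱼ)/(xᵢ - xⱼ)

L_0(-2.1) = (-2.1 - 0)/(-3 - 0) = 0.700000
L_1(-2.1) = (-2.1 - (-3))/(0 - (-3)) = 0.300000

P(-2.1) = 9×L_0(-2.1) + (-7)×L_1(-2.1)
P(-2.1) = 4.200000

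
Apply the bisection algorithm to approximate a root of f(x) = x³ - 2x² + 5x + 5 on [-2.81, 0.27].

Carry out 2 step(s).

f(x) = x³ - 2x² + 5x + 5
Initial interval: [-2.81, 0.27]

Iteration 1:
  c_1 = (-2.810000 + 0.270000)/2 = -1.270000
  f(c_1) = f(-1.270000) = -6.624183
  f(a) × f(c) ≥ 0, new interval: [-1.270000, 0.270000]
Iteration 2:
  c_2 = (-1.270000 + 0.270000)/2 = -0.500000
  f(c_2) = f(-0.500000) = 1.875000
  f(a) × f(c) < 0, new interval: [-1.270000, -0.500000]

After 2 iteration(s), the approximation is c_2 = -0.500000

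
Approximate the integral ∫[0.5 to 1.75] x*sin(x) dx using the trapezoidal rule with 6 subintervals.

f(x) = x*sin(x)
a = 0.5, b = 1.75, n = 6
h = (b - a)/n = 0.208333

Trapezoidal rule: (h/2)[f(x₀) + 2f(x₁) + 2f(x₂) + ... + f(xₙ)]

x_0 = 0.5000, f(x_0) = 0.239713, coefficient = 1
x_1 = 0.7083, f(x_1) = 0.460820, coefficient = 2
x_2 = 0.9167, f(x_2) = 0.727446, coefficient = 2
x_3 = 1.1250, f(x_3) = 1.015051, coefficient = 2
x_4 = 1.3333, f(x_4) = 1.295917, coefficient = 2
x_5 = 1.5417, f(x_5) = 1.541013, coefficient = 2
x_6 = 1.7500, f(x_6) = 1.721975, coefficient = 1

I ≈ (0.208333/2) × 12.042182 = 1.254394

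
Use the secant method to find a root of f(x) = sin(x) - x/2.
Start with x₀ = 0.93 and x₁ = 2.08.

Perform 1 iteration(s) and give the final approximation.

f(x) = sin(x) - x/2
x₀ = 0.93, x₁ = 2.08

Secant formula: x_{n+1} = x_n - f(x_n)(x_n - x_{n-1})/(f(x_n) - f(x_{n-1}))

Iteration 1:
  f(0.930000) = 0.336620
  f(2.080000) = -0.166867
  x_2 = 2.080000 - (-0.166867)×(2.080000 - 0.930000)/(-0.166867 - 0.336620)
       = 1.698864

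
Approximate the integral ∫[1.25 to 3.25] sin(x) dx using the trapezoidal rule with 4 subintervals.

f(x) = sin(x)
a = 1.25, b = 3.25, n = 4
h = (b - a)/n = 0.500000

Trapezoidal rule: (h/2)[f(x₀) + 2f(x₁) + 2f(x₂) + ... + f(xₙ)]

x_0 = 1.2500, f(x_0) = 0.948985, coefficient = 1
x_1 = 1.7500, f(x_1) = 0.983986, coefficient = 2
x_2 = 2.2500, f(x_2) = 0.778073, coefficient = 2
x_3 = 2.7500, f(x_3) = 0.381661, coefficient = 2
x_4 = 3.2500, f(x_4) = -0.108195, coefficient = 1

I ≈ (0.500000/2) × 5.128230 = 1.282057
Exact value: 1.309452
Error: 0.027395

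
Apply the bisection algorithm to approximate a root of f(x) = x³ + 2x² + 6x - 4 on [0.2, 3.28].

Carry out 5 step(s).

f(x) = x³ + 2x² + 6x - 4
Initial interval: [0.2, 3.28]

Iteration 1:
  c_1 = (0.200000 + 3.280000)/2 = 1.740000
  f(c_1) = f(1.740000) = 17.763224
  f(a) × f(c) < 0, new interval: [0.200000, 1.740000]
Iteration 2:
  c_2 = (0.200000 + 1.740000)/2 = 0.970000
  f(c_2) = f(0.970000) = 4.614473
  f(a) × f(c) < 0, new interval: [0.200000, 0.970000]
Iteration 3:
  c_3 = (0.200000 + 0.970000)/2 = 0.585000
  f(c_3) = f(0.585000) = 0.394652
  f(a) × f(c) < 0, new interval: [0.200000, 0.585000]
Iteration 4:
  c_4 = (0.200000 + 0.585000)/2 = 0.392500
  f(c_4) = f(0.392500) = -1.276420
  f(a) × f(c) ≥ 0, new interval: [0.392500, 0.585000]
Iteration 5:
  c_5 = (0.392500 + 0.585000)/2 = 0.488750
  f(c_5) = f(0.488750) = -0.472996
  f(a) × f(c) ≥ 0, new interval: [0.488750, 0.585000]

After 5 iteration(s), the approximation is c_5 = 0.488750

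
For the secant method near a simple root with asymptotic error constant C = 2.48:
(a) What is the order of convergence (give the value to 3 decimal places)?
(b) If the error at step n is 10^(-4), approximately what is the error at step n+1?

(a) Secant method has superlinear convergence with order φ = (1+√5)/2 ≈ 1.618.
    This means |e_{n+1}| ≈ C|e_n|^1.618.

(b) With |e_n| = 10^(-4) and C = 2.48:
    |e_{n+1}| ≈ 2.48 × (10^(-4))^1.618 = 2.48 × 10^(-6.47)

(a) ≈ 1.618 (golden ratio); (b) |e_{n+1}| ≈ 8.362e-07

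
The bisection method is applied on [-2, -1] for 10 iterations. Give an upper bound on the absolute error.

Bisection error bound: |error| ≤ (b-a)/2^n
|error| ≤ (-1 - (-2))/2^10 = 1/2^10
|error| ≤ 0.0009765625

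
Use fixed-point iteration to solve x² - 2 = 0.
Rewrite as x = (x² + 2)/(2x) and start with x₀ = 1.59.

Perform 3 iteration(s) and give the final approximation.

Equation: x² - 2 = 0
Fixed-point form: x = (x² + 2)/(2x)
x₀ = 1.59

x_1 = g(1.590000) = 1.423931
x_2 = g(1.423931) = 1.414247
x_3 = g(1.414247) = 1.414214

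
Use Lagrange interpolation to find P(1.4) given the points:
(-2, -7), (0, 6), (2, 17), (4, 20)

Lagrange interpolation formula:
P(x) = Σ yᵢ × Lᵢ(x)
where Lᵢ(x) = Π_{j≠i} (x - xⱼ)/(xᵢ - xⱼ)

L_0(1.4) = (1.4 - 0)/(-2 - 0) × (1.4 - 2)/(-2 - 2) × (1.4 - 4)/(-2 - 4) = -0.045500
L_1(1.4) = (1.4 - (-2))/(0 - (-2)) × (1.4 - 2)/(0 - 2) × (1.4 - 4)/(0 - 4) = 0.331500
L_2(1.4) = (1.4 - (-2))/(2 - (-2)) × (1.4 - 0)/(2 - 0) × (1.4 - 4)/(2 - 4) = 0.773500
L_3(1.4) = (1.4 - (-2))/(4 - (-2)) × (1.4 - 0)/(4 - 0) × (1.4 - 2)/(4 - 2) = -0.059500

P(1.4) = (-7)×L_0(1.4) + 6×L_1(1.4) + 17×L_2(1.4) + 20×L_3(1.4)
P(1.4) = 14.267000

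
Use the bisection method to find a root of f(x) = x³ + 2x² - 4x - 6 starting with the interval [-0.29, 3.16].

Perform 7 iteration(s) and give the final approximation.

f(x) = x³ + 2x² - 4x - 6
Initial interval: [-0.29, 3.16]

Iteration 1:
  c_1 = (-0.290000 + 3.160000)/2 = 1.435000
  f(c_1) = f(1.435000) = -4.666562
  f(a) × f(c) ≥ 0, new interval: [1.435000, 3.160000]
Iteration 2:
  c_2 = (1.435000 + 3.160000)/2 = 2.297500
  f(c_2) = f(2.297500) = 7.494381
  f(a) × f(c) < 0, new interval: [1.435000, 2.297500]
Iteration 3:
  c_3 = (1.435000 + 2.297500)/2 = 1.866250
  f(c_3) = f(1.866250) = 0.000720
  f(a) × f(c) < 0, new interval: [1.435000, 1.866250]
Iteration 4:
  c_4 = (1.435000 + 1.866250)/2 = 1.650625
  f(c_4) = f(1.650625) = -2.656143
  f(a) × f(c) ≥ 0, new interval: [1.650625, 1.866250]
Iteration 5:
  c_5 = (1.650625 + 1.866250)/2 = 1.758438
  f(c_5) = f(1.758438) = -1.412276
  f(a) × f(c) ≥ 0, new interval: [1.758438, 1.866250]
Iteration 6:
  c_6 = (1.758438 + 1.866250)/2 = 1.812344
  f(c_6) = f(1.812344) = -0.727389
  f(a) × f(c) ≥ 0, new interval: [1.812344, 1.866250]
Iteration 7:
  c_7 = (1.812344 + 1.866250)/2 = 1.839297
  f(c_7) = f(1.839297) = -0.368796
  f(a) × f(c) ≥ 0, new interval: [1.839297, 1.866250]

After 7 iteration(s), the approximation is c_7 = 1.839297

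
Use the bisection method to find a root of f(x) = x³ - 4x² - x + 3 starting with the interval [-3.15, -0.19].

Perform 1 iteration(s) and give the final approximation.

f(x) = x³ - 4x² - x + 3
Initial interval: [-3.15, -0.19]

Iteration 1:
  c_1 = (-3.150000 + (-0.190000))/2 = -1.670000
  f(c_1) = f(-1.670000) = -11.143063
  f(a) × f(c) ≥ 0, new interval: [-1.670000, -0.190000]

After 1 iteration(s), the approximation is c_1 = -1.670000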